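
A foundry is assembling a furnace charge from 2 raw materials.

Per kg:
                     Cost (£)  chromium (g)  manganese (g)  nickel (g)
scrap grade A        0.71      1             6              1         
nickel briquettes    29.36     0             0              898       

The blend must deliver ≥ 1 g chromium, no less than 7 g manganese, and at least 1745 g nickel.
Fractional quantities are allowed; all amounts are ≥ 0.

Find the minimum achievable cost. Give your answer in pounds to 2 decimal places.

£57.84

This is a linear program. Let x1 = kg of scrap grade A, x2 = kg of nickel briquettes.
min 0.71x1 + 29.36x2 with:
  1x1 ≥ 1   (chromium)
  6x1 ≥ 7   (manganese)
  1x1 + 898x2 ≥ 1745   (nickel)
  x1, x2 ≥ 0.
Both inputs are positive at the optimum. The manganese and nickel requirements are met with equality.
Optimal quantities: scrap grade A = 1.1667 kg, nickel briquettes = 1.9419 kg.
Total cost: 0.71·1.1667 + 29.36·1.9419 = 57.8425.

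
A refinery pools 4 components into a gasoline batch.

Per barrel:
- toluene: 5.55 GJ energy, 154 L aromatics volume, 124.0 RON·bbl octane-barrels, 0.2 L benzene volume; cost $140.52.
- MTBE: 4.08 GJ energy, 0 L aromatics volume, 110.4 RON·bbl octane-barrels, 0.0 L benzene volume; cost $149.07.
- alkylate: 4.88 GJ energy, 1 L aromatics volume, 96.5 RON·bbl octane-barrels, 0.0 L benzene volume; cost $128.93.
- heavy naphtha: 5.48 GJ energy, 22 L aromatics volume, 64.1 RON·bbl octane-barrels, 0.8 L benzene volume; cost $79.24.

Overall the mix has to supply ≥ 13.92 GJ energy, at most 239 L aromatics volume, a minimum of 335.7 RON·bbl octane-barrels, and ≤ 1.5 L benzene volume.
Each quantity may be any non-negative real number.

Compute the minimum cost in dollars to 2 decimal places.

$405.27

Set it up as a linear program. Let x1 = barrels of toluene, x2 = barrels of MTBE, x3 = barrels of alkylate, x4 = barrels of heavy naphtha.
Minimise 140.52x1 + 149.07x2 + 128.93x3 + 79.24x4 with:
  5.55x1 + 4.08x2 + 4.88x3 + 5.48x4 ≥ 13.92   (energy)
  154x1 + 1x3 + 22x4 ≤ 239   (aromatics volume)
  124x1 + 110.4x2 + 96.5x3 + 64.1x4 ≥ 335.7   (octane-barrels)
  0.2x1 + 0.8x4 ≤ 1.5   (benzene volume)
  x1, x2, x3, x4 ≥ 0.
The optimal basis is {toluene, alkylate, heavy naphtha}; MTBE drops out. There the aromatics volume, octane-barrels, benzene volume constraints are tight.
Optimal quantities: toluene = 1.32661 barrels, alkylate = 0.748934 barrels, heavy naphtha = 1.54335 barrels.
Cost = 140.52·1.32661 + 128.93·0.748934 + 79.24·1.54335 = 405.2704.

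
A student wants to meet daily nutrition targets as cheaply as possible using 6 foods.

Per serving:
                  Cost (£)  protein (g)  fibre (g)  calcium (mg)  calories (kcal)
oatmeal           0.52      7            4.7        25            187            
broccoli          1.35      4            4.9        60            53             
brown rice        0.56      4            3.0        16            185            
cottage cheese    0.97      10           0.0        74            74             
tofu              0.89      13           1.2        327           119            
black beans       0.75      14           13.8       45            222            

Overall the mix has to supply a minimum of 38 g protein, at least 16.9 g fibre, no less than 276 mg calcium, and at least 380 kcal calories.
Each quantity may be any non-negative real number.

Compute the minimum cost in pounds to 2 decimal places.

Set it up as a linear program. Let x1 = servings of oatmeal, x2 = servings of broccoli, x3 = servings of brown rice, x4 = servings of cottage cheese, x5 = servings of tofu, x6 = servings of black beans.
min 0.52x1 + 1.35x2 + 0.56x3 + 0.97x4 + 0.89x5 + 0.75x6 s.t.:
  7x1 + 4x2 + 4x3 + 10x4 + 13x5 + 14x6 ≥ 38   (protein)
  4.7x1 + 4.9x2 + 3x3 + 1.2x5 + 13.8x6 ≥ 16.9   (fibre)
  25x1 + 60x2 + 16x3 + 74x4 + 327x5 + 45x6 ≥ 276   (calcium)
  187x1 + 53x2 + 185x3 + 74x4 + 119x5 + 222x6 ≥ 380   (calories)
  x1, x2, x3, x4, x5, x6 ≥ 0.
The optimal basis is {tofu, black beans}; oatmeal, broccoli, brown rice, cottage cheese drop out. Binding constraints: protein and calcium.
Solving gives x5 = 0.5394, x6 = 2.213.
Objective = 0.89·0.5394 + 0.75·2.213 = 2.1398.

£2.14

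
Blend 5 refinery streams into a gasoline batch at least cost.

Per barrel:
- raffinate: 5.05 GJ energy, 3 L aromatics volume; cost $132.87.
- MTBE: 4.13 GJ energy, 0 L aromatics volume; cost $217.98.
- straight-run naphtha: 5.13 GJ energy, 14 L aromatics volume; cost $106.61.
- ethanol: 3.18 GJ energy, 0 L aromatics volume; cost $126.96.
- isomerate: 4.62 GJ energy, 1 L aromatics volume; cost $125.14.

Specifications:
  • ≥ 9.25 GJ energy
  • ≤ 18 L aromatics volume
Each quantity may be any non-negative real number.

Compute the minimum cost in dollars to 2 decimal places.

Treat it as an LP. Let x1 = barrels of raffinate, x2 = barrels of MTBE, x3 = barrels of straight-run naphtha, x4 = barrels of ethanol, x5 = barrels of isomerate.
min 132.87x1 + 217.98x2 + 106.61x3 + 126.96x4 + 125.14x5 with:
  5.05x1 + 4.13x2 + 5.13x3 + 3.18x4 + 4.62x5 ≥ 9.25   (energy)
  3x1 + 14x3 + 1x5 ≤ 18   (aromatics volume)
  x1, x2, x3, x4, x5 ≥ 0.
The optimal basis is {straight-run naphtha, isomerate}; raffinate, MTBE, ethanol drop out. Binding constraints: energy and aromatics volume.
Solving gives x3 = 1.24114, x5 = 0.624013.
Hence cost = 106.61·1.24114 + 125.14·0.624013 = $210.4069.

$210.41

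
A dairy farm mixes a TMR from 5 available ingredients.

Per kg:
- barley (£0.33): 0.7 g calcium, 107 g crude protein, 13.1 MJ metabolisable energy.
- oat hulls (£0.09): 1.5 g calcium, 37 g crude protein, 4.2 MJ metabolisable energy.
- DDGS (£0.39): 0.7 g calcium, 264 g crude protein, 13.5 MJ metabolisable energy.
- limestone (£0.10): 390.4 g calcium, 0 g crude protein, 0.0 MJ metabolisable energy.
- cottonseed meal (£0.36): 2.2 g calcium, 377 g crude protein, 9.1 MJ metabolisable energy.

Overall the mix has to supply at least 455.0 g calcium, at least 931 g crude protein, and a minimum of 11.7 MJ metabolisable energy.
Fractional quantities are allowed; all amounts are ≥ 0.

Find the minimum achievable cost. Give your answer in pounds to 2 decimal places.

£1.00

Treat it as an LP. Let x1 = kg of barley, x2 = kg of oat hulls, x3 = kg of DDGS, x4 = kg of limestone, x5 = kg of cottonseed meal.
min 0.33x1 + 0.09x2 + 0.39x3 + 0.1x4 + 0.36x5 s.t.:
  0.7x1 + 1.5x2 + 0.7x3 + 390.4x4 + 2.2x5 ≥ 455   (calcium)
  107x1 + 37x2 + 264x3 + 377x5 ≥ 931   (crude protein)
  13.1x1 + 4.2x2 + 13.5x3 + 9.1x5 ≥ 11.7   (metabolisable energy)
  x1, x2, x3, x4, x5 ≥ 0.
The optimal basis is {limestone, cottonseed meal}; barley, oat hulls, DDGS drop out. The calcium and crude protein requirements are met with equality.
That vertex is x4 = 1.152, x5 = 2.469.
Total cost: 0.1·1.152 + 0.36·2.469 = 1.0040.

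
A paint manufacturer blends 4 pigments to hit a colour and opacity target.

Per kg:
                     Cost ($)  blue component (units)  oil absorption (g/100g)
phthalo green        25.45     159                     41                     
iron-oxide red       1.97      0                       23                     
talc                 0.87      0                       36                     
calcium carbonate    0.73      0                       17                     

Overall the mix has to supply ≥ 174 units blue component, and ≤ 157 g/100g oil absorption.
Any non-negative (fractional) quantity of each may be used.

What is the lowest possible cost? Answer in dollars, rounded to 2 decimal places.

$27.85

Let x1 = kg of phthalo green, x2 = kg of iron-oxide red, x3 = kg of talc, x4 = kg of calcium carbonate.
Minimize 25.45x1 + 1.97x2 + 0.87x3 + 0.73x4 subject to:
  159x1 ≥ 174   (blue component)
  41x1 + 23x2 + 36x3 + 17x4 ≤ 157   (oil absorption)
  x1, x2, x3, x4 ≥ 0.
The cheapest feasible vertex uses only phthalo green; iron-oxide red, talc, calcium carbonate are not used. Binding constraint: blue component.
Optimal quantities: phthalo green = 1.0943 kg.
Cost = 25.45·1.0943 = 27.8499.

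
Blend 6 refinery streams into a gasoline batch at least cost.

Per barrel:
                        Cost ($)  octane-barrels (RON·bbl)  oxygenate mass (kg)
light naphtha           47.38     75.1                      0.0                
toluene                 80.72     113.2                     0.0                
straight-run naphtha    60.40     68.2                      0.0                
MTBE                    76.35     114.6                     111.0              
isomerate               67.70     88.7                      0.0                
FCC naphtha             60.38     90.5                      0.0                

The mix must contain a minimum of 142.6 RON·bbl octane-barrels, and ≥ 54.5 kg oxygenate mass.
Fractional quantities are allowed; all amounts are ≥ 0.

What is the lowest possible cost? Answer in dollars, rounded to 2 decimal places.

Let x1 = barrels of light naphtha, x2 = barrels of toluene, x3 = barrels of straight-run naphtha, x4 = barrels of MTBE, x5 = barrels of isomerate, x6 = barrels of FCC naphtha.
min 47.38x1 + 80.72x2 + 60.4x3 + 76.35x4 + 67.7x5 + 60.38x6 subject to:
  75.1x1 + 113.2x2 + 68.2x3 + 114.6x4 + 88.7x5 + 90.5x6 ≥ 142.6   (octane-barrels)
  111x4 ≥ 54.5   (oxygenate mass)
  x1, x2, x3, x4, x5, x6 ≥ 0.
At the optimum only light naphtha, MTBE are positive (toluene, straight-run naphtha, isomerate, FCC naphtha = 0). The octane-barrels and oxygenate mass requirements are met with equality.
So light naphtha = 1.14957 barrels, MTBE = 0.490991 barrels.
Objective = 47.38·1.14957 + 76.35·0.490991 = 91.9538.

$91.95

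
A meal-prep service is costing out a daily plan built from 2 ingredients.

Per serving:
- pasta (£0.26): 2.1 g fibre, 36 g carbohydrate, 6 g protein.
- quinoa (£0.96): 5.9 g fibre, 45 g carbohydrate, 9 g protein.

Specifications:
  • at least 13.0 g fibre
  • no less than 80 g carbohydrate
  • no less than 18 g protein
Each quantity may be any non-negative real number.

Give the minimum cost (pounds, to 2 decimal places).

Set it up as a linear program. Let x1 = servings of pasta, x2 = servings of quinoa.
Minimize 0.26x1 + 0.96x2 with:
  2.1x1 + 5.9x2 ≥ 13   (fibre)
  36x1 + 45x2 ≥ 80   (carbohydrate)
  6x1 + 9x2 ≥ 18   (protein)
  x1, x2 ≥ 0.
The minimum-cost mix takes nothing from quinoa — only pasta. There the fibre constraint is tight.
So pasta = 6.19 servings.
Objective = 0.26·6.19 = 1.6094.

£1.61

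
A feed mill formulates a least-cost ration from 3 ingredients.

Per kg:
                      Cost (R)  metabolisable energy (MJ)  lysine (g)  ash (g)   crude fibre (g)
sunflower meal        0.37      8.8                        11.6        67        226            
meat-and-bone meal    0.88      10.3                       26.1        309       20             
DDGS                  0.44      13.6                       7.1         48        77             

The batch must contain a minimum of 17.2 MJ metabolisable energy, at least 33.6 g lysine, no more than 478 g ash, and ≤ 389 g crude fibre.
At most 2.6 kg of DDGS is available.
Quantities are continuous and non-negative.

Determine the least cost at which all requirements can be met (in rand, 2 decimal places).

This is a linear program. Let x1 = kg of sunflower meal, x2 = kg of meat-and-bone meal, x3 = kg of DDGS.
Minimise 0.37x1 + 0.88x2 + 0.44x3 s.t.:
  8.8x1 + 10.3x2 + 13.6x3 ≥ 17.2   (metabolisable energy)
  11.6x1 + 26.1x2 + 7.1x3 ≥ 33.6   (lysine)
  67x1 + 309x2 + 48x3 ≤ 478   (ash)
  226x1 + 20x2 + 77x3 ≤ 389   (crude fibre)
  x3 ≤ 2.6
  x1, x2, x3 ≥ 0.
At the optimum only sunflower meal, meat-and-bone meal are positive (DDGS = 0). The lysine and crude fibre requirements are met with equality.
So sunflower meal = 1.673 kg, meat-and-bone meal = 0.5437 kg.
Cost = 0.37·1.673 + 0.88·0.5437 = 1.0975.

R1.10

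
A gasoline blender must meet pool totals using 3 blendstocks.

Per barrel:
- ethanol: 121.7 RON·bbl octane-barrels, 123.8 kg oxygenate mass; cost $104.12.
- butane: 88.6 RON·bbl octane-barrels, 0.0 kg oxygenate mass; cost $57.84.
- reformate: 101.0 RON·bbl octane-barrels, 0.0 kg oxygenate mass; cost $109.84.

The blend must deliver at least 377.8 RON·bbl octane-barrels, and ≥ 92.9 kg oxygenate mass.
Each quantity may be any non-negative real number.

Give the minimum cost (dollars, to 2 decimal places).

This is a linear program. Let x1 = barrels of ethanol, x2 = barrels of butane, x3 = barrels of reformate.
min 104.12x1 + 57.84x2 + 109.84x3 with:
  121.7x1 + 88.6x2 + 101x3 ≥ 377.8   (octane-barrels)
  123.8x1 ≥ 92.9   (oxygenate mass)
  x1, x2, x3 ≥ 0.
At the optimum only ethanol, butane are positive (reformate = 0). There the octane-barrels and oxygenate mass constraints are tight.
So ethanol = 0.7504 barrels, butane = 3.2334 barrels.
Hence cost = 104.12·0.7504 + 57.84·3.2334 = $265.1515.

$265.15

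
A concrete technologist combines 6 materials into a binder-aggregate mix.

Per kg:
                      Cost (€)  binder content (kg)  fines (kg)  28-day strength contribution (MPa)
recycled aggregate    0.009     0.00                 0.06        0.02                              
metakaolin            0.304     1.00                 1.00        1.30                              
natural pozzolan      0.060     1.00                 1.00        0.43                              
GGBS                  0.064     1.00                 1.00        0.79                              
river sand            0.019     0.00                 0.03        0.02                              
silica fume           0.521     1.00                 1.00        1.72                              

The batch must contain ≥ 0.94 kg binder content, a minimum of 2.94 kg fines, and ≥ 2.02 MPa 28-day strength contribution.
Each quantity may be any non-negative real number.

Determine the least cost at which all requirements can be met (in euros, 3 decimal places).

€0.185

Let x1 = kg of recycled aggregate, x2 = kg of metakaolin, x3 = kg of natural pozzolan, x4 = kg of GGBS, x5 = kg of river sand, x6 = kg of silica fume.
Minimize 0.009x1 + 0.304x2 + 0.06x3 + 0.064x4 + 0.019x5 + 0.521x6 s.t.:
  1x2 + 1x3 + 1x4 + 1x6 ≥ 0.94   (binder content)
  0.06x1 + 1x2 + 1x3 + 1x4 + 0.03x5 + 1x6 ≥ 2.94   (fines)
  0.02x1 + 1.3x2 + 0.43x3 + 0.79x4 + 0.02x5 + 1.72x6 ≥ 2.02   (28-day strength contribution)
  x1, x2, x3, x4, x5, x6 ≥ 0.
The optimal basis is {natural pozzolan, GGBS}; recycled aggregate, metakaolin, river sand, silica fume drop out. The fines and 28-day strength contribution requirements are met with equality.
So natural pozzolan = 0.8406 kg, GGBS = 2.099 kg.
Cost = 0.06·0.8406 + 0.064·2.099 = 0.18477.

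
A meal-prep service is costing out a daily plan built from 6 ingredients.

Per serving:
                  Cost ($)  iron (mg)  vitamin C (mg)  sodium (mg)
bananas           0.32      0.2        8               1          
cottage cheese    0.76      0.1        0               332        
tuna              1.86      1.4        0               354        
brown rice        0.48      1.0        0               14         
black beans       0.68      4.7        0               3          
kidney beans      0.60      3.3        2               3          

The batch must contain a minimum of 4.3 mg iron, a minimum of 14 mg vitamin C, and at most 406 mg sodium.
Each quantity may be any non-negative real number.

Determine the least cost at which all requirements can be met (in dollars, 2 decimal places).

$1.13

Let x1 = servings of bananas, x2 = servings of cottage cheese, x3 = servings of tuna, x4 = servings of brown rice, x5 = servings of black beans, x6 = servings of kidney beans.
min 0.32x1 + 0.76x2 + 1.86x3 + 0.48x4 + 0.68x5 + 0.6x6 subject to:
  0.2x1 + 0.1x2 + 1.4x3 + 1x4 + 4.7x5 + 3.3x6 ≥ 4.3   (iron)
  8x1 + 2x6 ≥ 14   (vitamin C)
  1x1 + 332x2 + 354x3 + 14x4 + 3x5 + 3x6 ≤ 406   (sodium)
  x1, x2, x3, x4, x5, x6 ≥ 0.
The cheapest feasible vertex uses only bananas, black beans; cottage cheese, tuna, brown rice, kidney beans are not used. Binding constraints: iron and vitamin C.
Optimal quantities: bananas = 1.75 servings, black beans = 0.8404 servings.
Total cost: 0.32·1.75 + 0.68·0.8404 = 1.1315.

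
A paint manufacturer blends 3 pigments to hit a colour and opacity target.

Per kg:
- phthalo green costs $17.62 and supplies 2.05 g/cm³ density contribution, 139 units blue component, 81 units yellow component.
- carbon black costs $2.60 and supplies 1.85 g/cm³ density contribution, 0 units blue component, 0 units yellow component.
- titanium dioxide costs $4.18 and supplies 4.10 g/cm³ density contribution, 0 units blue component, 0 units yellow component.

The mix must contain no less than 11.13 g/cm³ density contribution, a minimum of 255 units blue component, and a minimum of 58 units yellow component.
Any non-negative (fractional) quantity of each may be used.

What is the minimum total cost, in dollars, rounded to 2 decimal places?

Treat it as an LP. Let x1 = kg of phthalo green, x2 = kg of carbon black, x3 = kg of titanium dioxide.
min 17.62x1 + 2.6x2 + 4.18x3 s.t.:
  2.05x1 + 1.85x2 + 4.1x3 ≥ 11.13   (density contribution)
  139x1 ≥ 255   (blue component)
  81x1 ≥ 58   (yellow component)
  x1, x2, x3 ≥ 0.
The cheapest feasible vertex uses only phthalo green, titanium dioxide; carbon black is not used. The density contribution and blue component requirements are met with equality.
That vertex is x1 = 1.835, x3 = 1.797.
Objective = 17.62·1.835 + 4.18·1.797 = 39.8442.

$39.84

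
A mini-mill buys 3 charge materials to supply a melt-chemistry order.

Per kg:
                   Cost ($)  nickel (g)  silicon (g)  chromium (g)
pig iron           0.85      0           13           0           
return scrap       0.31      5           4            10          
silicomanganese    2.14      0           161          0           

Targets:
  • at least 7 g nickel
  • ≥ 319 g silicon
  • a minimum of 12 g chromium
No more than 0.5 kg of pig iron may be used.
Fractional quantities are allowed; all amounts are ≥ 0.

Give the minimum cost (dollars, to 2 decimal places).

$4.60

Treat it as an LP. Let x1 = kg of pig iron, x2 = kg of return scrap, x3 = kg of silicomanganese.
Minimize 0.85x1 + 0.31x2 + 2.14x3 s.t.:
  5x2 ≥ 7   (nickel)
  13x1 + 4x2 + 161x3 ≥ 319   (silicon)
  10x2 ≥ 12   (chromium)
  x1 ≤ 0.5
  x1, x2, x3 ≥ 0.
The cheapest feasible vertex uses only return scrap, silicomanganese; pig iron is not used. There the nickel and silicon constraints are tight.
Optimal quantities: return scrap = 1.4 kg, silicomanganese = 1.947 kg.
Total cost: 0.31·1.4 + 2.14·1.947 = 4.6006.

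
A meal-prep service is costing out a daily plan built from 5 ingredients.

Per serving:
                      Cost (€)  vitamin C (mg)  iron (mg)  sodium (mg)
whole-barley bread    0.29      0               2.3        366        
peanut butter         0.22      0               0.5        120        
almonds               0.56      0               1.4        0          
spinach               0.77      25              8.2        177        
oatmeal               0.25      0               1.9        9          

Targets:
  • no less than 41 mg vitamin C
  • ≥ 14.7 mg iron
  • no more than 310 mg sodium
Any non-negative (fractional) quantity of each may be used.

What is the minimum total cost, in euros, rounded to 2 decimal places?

Let x1 = servings of whole-barley bread, x2 = servings of peanut butter, x3 = servings of almonds, x4 = servings of spinach, x5 = servings of oatmeal.
Minimize 0.29x1 + 0.22x2 + 0.56x3 + 0.77x4 + 0.25x5 subject to:
  25x4 ≥ 41   (vitamin C)
  2.3x1 + 0.5x2 + 1.4x3 + 8.2x4 + 1.9x5 ≥ 14.7   (iron)
  366x1 + 120x2 + 177x4 + 9x5 ≤ 310   (sodium)
  x1, x2, x3, x4, x5 ≥ 0.
The optimal basis is {spinach, oatmeal}; whole-barley bread, peanut butter, almonds drop out. The iron and sodium requirements are met with equality.
That vertex is x4 = 1.74, x5 = 0.2282.
Total cost: 0.77·1.74 + 0.25·0.2282 = 1.3969.

€1.40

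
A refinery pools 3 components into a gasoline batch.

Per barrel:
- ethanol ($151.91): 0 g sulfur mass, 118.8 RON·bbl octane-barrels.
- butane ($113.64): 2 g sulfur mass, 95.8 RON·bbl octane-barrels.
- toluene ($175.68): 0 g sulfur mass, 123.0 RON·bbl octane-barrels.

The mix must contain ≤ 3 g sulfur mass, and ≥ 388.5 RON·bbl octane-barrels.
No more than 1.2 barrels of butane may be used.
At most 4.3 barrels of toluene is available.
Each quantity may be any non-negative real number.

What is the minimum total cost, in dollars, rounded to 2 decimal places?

This is a linear program. Let x1 = barrels of ethanol, x2 = barrels of butane, x3 = barrels of toluene.
Minimize 151.91x1 + 113.64x2 + 175.68x3 subject to:
  2x2 ≤ 3   (sulfur mass)
  118.8x1 + 95.8x2 + 123x3 ≥ 388.5   (octane-barrels)
  x2 ≤ 1.2
  x3 ≤ 4.3
  x1, x2, x3 ≥ 0.
The optimal basis is {ethanol, butane}; toluene drops out. Binding constraints: octane-barrels and the butane cap.
Optimal quantities: ethanol = 2.3025 barrels, butane = 1.2 barrels.
Total cost: 151.91·2.3025 + 113.64·1.2 = 486.1408.

$486.14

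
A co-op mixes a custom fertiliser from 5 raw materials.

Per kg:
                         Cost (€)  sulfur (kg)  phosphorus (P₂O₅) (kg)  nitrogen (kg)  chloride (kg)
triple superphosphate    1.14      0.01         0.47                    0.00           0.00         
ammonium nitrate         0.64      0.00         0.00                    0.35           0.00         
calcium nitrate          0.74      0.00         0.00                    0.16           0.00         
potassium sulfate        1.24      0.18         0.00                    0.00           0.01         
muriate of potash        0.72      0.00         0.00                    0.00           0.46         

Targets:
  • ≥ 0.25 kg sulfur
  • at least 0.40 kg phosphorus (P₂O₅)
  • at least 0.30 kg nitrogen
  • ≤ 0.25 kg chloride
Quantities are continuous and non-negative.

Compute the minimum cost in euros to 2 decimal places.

€3.18

Let x1 = kg of triple superphosphate, x2 = kg of ammonium nitrate, x3 = kg of calcium nitrate, x4 = kg of potassium sulfate, x5 = kg of muriate of potash.
Minimize 1.14x1 + 0.64x2 + 0.74x3 + 1.24x4 + 0.72x5 subject to:
  0.01x1 + 0.18x4 ≥ 0.25   (sulfur)
  0.47x1 ≥ 0.4   (phosphorus (P₂O₅))
  0.35x2 + 0.16x3 ≥ 0.3   (nitrogen)
  0.01x4 + 0.46x5 ≤ 0.25   (chloride)
  x1, x2, x3, x4, x5 ≥ 0.
The optimal basis is {triple superphosphate, ammonium nitrate, potassium sulfate}; calcium nitrate, muriate of potash drop out. The sulfur, phosphorus (P₂O₅), nitrogen requirements are met with equality.
That vertex is x1 = 0.8511, x2 = 0.8571, x4 = 1.342.
Hence cost = 1.14·0.8511 + 0.64·0.8571 + 1.24·1.342 = €3.1829.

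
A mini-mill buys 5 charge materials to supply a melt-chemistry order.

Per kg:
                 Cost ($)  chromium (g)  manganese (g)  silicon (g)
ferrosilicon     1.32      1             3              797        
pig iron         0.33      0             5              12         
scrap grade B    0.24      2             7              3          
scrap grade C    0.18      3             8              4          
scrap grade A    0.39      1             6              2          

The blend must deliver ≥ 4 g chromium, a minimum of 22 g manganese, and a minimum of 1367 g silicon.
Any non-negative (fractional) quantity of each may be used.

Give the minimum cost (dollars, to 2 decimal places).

$2.63

Let x1 = kg of ferrosilicon, x2 = kg of pig iron, x3 = kg of scrap grade B, x4 = kg of scrap grade C, x5 = kg of scrap grade A.
min 1.32x1 + 0.33x2 + 0.24x3 + 0.18x4 + 0.39x5 subject to:
  1x1 + 2x3 + 3x4 + 1x5 ≥ 4   (chromium)
  3x1 + 5x2 + 7x3 + 8x4 + 6x5 ≥ 22   (manganese)
  797x1 + 12x2 + 3x3 + 4x4 + 2x5 ≥ 1367   (silicon)
  x1, x2, x3, x4, x5 ≥ 0.
The optimal basis is {ferrosilicon, scrap grade C}; pig iron, scrap grade B, scrap grade A drop out. The manganese and silicon requirements are met with equality.
So ferrosilicon = 1.705 kg, scrap grade C = 2.111 kg.
Cost = 1.32·1.705 + 0.18·2.111 = 2.6306.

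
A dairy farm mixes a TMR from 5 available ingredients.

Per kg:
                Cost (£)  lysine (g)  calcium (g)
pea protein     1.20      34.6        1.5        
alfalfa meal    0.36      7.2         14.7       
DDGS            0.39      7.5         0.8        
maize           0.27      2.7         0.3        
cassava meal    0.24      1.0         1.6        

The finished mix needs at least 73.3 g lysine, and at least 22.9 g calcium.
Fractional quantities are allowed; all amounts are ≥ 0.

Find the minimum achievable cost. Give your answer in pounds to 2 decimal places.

Set it up as a linear program. Let x1 = kg of pea protein, x2 = kg of alfalfa meal, x3 = kg of DDGS, x4 = kg of maize, x5 = kg of cassava meal.
Minimise 1.2x1 + 0.36x2 + 0.39x3 + 0.27x4 + 0.24x5 s.t.:
  34.6x1 + 7.2x2 + 7.5x3 + 2.7x4 + 1x5 ≥ 73.3   (lysine)
  1.5x1 + 14.7x2 + 0.8x3 + 0.3x4 + 1.6x5 ≥ 22.9   (calcium)
  x1, x2, x3, x4, x5 ≥ 0.
The minimum-cost mix takes nothing from DDGS, maize, cassava meal — only pea protein, alfalfa meal. Binding constraints: lysine and calcium.
So pea protein = 1.833 kg, alfalfa meal = 1.371 kg.
Cost = 1.2·1.833 + 0.36·1.371 = 2.6932.

£2.69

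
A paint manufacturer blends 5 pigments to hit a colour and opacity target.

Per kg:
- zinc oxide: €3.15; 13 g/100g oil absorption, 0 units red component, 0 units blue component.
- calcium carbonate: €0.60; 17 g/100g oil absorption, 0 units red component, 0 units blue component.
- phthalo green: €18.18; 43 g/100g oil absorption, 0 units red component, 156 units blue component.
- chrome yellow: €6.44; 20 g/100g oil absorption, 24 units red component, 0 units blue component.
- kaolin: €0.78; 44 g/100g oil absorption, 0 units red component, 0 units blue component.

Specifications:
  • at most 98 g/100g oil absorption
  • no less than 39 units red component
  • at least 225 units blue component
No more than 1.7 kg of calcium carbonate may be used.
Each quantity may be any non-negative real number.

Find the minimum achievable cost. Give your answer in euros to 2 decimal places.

€36.69

This is a linear program. Let x1 = kg of zinc oxide, x2 = kg of calcium carbonate, x3 = kg of phthalo green, x4 = kg of chrome yellow, x5 = kg of kaolin.
Minimize 3.15x1 + 0.6x2 + 18.18x3 + 6.44x4 + 0.78x5 subject to:
  13x1 + 17x2 + 43x3 + 20x4 + 44x5 ≤ 98   (oil absorption)
  24x4 ≥ 39   (red component)
  156x3 ≥ 225   (blue component)
  x2 ≤ 1.7
  x1, x2, x3, x4, x5 ≥ 0.
The cheapest feasible vertex uses only phthalo green, chrome yellow; zinc oxide, calcium carbonate, kaolin are not used. There the red component and blue component constraints are tight.
Solving gives x3 = 1.4423, x4 = 1.625.
Hence cost = 18.18·1.4423 + 6.44·1.625 = €36.6860.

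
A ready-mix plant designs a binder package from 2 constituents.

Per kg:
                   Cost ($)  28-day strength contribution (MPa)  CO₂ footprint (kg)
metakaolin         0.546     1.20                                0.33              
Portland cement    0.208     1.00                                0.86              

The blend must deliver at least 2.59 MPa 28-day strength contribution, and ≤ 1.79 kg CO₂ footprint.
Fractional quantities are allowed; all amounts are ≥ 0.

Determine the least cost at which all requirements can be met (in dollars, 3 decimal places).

Let x1 = kg of metakaolin, x2 = kg of Portland cement.
min 0.546x1 + 0.208x2 subject to:
  1.2x1 + 1x2 ≥ 2.59   (28-day strength contribution)
  0.33x1 + 0.86x2 ≤ 1.79   (CO₂ footprint)
  x1, x2 ≥ 0.
Both inputs are positive at the optimum. Binding constraints: 28-day strength contribution and CO₂ footprint.
So metakaolin = 0.6231 kg, Portland cement = 1.842 kg.
Cost = 0.546·0.6231 + 0.208·1.842 = 0.72335.

$0.723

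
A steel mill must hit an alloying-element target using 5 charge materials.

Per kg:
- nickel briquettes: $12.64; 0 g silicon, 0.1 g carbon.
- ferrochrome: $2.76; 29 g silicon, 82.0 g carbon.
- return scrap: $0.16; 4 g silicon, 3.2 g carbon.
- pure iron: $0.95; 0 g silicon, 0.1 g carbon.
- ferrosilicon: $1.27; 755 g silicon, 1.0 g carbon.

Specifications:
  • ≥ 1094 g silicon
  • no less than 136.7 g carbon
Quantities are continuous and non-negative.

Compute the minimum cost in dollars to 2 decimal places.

Treat it as an LP. Let x1 = kg of nickel briquettes, x2 = kg of ferrochrome, x3 = kg of return scrap, x4 = kg of pure iron, x5 = kg of ferrosilicon.
Minimize 12.64x1 + 2.76x2 + 0.16x3 + 0.95x4 + 1.27x5 subject to:
  29x2 + 4x3 + 755x5 ≥ 1094   (silicon)
  0.1x1 + 82x2 + 3.2x3 + 0.1x4 + 1x5 ≥ 136.7   (carbon)
  x1, x2, x3, x4, x5 ≥ 0.
At the optimum only ferrochrome, ferrosilicon are positive (nickel briquettes, return scrap, pure iron = 0). Binding constraints: silicon and carbon.
That vertex is x2 = 1.65, x5 = 1.386.
Hence cost = 2.76·1.65 + 1.27·1.386 = $6.3142.

$6.31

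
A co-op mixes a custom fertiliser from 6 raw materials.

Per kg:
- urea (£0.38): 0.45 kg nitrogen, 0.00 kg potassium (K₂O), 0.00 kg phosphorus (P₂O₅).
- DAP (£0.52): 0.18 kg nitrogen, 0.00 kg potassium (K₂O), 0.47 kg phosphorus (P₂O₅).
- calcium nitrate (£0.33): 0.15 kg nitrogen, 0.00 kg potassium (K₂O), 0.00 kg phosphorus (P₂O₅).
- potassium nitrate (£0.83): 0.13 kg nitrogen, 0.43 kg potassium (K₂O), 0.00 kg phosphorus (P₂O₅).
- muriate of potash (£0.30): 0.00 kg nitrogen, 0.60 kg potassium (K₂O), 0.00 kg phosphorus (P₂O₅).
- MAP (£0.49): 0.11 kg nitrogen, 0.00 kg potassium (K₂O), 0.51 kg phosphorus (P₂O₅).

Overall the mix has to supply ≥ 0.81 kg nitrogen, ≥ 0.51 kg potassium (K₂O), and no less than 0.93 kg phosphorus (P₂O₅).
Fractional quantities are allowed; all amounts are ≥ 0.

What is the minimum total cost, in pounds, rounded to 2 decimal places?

£1.66

Let x1 = kg of urea, x2 = kg of DAP, x3 = kg of calcium nitrate, x4 = kg of potassium nitrate, x5 = kg of muriate of potash, x6 = kg of MAP.
Minimise 0.38x1 + 0.52x2 + 0.33x3 + 0.83x4 + 0.3x5 + 0.49x6 subject to:
  0.45x1 + 0.18x2 + 0.15x3 + 0.13x4 + 0.11x6 ≥ 0.81   (nitrogen)
  0.43x4 + 0.6x5 ≥ 0.51   (potassium (K₂O))
  0.47x2 + 0.51x6 ≥ 0.93   (phosphorus (P₂O₅))
  x1, x2, x3, x4, x5, x6 ≥ 0.
The cheapest feasible vertex uses only urea, muriate of potash, MAP; DAP, calcium nitrate, potassium nitrate are not used. There the nitrogen, potassium (K₂O), phosphorus (P₂O₅) constraints are tight.
So urea = 1.354 kg, muriate of potash = 0.85 kg, MAP = 1.824 kg.
Total cost: 0.38·1.354 + 0.3·0.85 + 0.49·1.824 = 1.6633.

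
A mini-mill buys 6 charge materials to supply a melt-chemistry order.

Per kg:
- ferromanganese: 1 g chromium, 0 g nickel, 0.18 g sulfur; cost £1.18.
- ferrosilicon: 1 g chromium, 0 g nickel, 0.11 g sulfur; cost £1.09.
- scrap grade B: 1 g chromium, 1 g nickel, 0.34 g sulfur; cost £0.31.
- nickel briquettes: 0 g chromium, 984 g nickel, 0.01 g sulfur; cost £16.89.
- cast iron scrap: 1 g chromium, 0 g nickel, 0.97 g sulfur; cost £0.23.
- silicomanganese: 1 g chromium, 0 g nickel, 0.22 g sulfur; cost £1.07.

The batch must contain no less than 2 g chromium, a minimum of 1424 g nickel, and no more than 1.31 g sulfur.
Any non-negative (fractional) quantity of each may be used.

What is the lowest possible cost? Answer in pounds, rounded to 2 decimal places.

£24.97

Set it up as a linear program. Let x1 = kg of ferromanganese, x2 = kg of ferrosilicon, x3 = kg of scrap grade B, x4 = kg of nickel briquettes, x5 = kg of cast iron scrap, x6 = kg of silicomanganese.
min 1.18x1 + 1.09x2 + 0.31x3 + 16.89x4 + 0.23x5 + 1.07x6 with:
  1x1 + 1x2 + 1x3 + 1x5 + 1x6 ≥ 2   (chromium)
  1x3 + 984x4 ≥ 1424   (nickel)
  0.18x1 + 0.11x2 + 0.34x3 + 0.01x4 + 0.97x5 + 0.22x6 ≤ 1.31   (sulfur)
  x1, x2, x3, x4, x5, x6 ≥ 0.
The minimum-cost mix takes nothing from ferromanganese, ferrosilicon, silicomanganese — only scrap grade B, nickel briquettes, cast iron scrap. There the chromium, nickel, sulfur constraints are tight.
That vertex is x3 = 1.023, x4 = 1.4461, x5 = 0.97705.
Objective = 0.31·1.023 + 16.89·1.4461 + 0.23·0.97705 = 24.9665.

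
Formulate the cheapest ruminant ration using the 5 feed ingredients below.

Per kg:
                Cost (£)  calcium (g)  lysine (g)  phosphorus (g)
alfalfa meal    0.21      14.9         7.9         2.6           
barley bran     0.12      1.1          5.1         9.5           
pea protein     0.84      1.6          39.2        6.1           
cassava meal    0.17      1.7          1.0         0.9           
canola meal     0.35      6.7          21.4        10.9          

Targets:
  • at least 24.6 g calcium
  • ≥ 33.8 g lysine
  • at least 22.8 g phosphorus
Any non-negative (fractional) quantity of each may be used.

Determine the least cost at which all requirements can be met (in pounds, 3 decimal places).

£0.686

This is a linear program. Let x1 = kg of alfalfa meal, x2 = kg of barley bran, x3 = kg of pea protein, x4 = kg of cassava meal, x5 = kg of canola meal.
Minimize 0.21x1 + 0.12x2 + 0.84x3 + 0.17x4 + 0.35x5 with:
  14.9x1 + 1.1x2 + 1.6x3 + 1.7x4 + 6.7x5 ≥ 24.6   (calcium)
  7.9x1 + 5.1x2 + 39.2x3 + 1x4 + 21.4x5 ≥ 33.8   (lysine)
  2.6x1 + 9.5x2 + 6.1x3 + 0.9x4 + 10.9x5 ≥ 22.8   (phosphorus)
  x1, x2, x3, x4, x5 ≥ 0.
The optimal basis is {alfalfa meal, barley bran, canola meal}; pea protein, cassava meal drop out. The calcium, lysine, phosphorus requirements are met with equality.
Optimal quantities: alfalfa meal = 1.17 kg, barley bran = 1.05 kg, canola meal = 0.8972 kg.
Hence cost = 0.21·1.17 + 0.12·1.05 + 0.35·0.8972 = £0.68572.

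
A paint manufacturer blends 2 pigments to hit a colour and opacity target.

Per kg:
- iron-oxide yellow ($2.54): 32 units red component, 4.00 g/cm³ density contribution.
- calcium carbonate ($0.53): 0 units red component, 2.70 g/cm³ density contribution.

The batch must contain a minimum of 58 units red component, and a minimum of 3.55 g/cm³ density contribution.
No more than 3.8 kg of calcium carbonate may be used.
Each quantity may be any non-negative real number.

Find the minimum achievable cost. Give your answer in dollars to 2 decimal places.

$4.60

Set it up as a linear program. Let x1 = kg of iron-oxide yellow, x2 = kg of calcium carbonate.
Minimize 2.54x1 + 0.53x2 s.t.:
  32x1 ≥ 58   (red component)
  4x1 + 2.7x2 ≥ 3.55   (density contribution)
  x2 ≤ 3.8
  x1, x2 ≥ 0.
At the optimum only iron-oxide yellow is positive (calcium carbonate = 0). The red component requirement is met with equality.
So iron-oxide yellow = 1.812 kg.
Hence cost = 2.54·1.812 = $4.6025.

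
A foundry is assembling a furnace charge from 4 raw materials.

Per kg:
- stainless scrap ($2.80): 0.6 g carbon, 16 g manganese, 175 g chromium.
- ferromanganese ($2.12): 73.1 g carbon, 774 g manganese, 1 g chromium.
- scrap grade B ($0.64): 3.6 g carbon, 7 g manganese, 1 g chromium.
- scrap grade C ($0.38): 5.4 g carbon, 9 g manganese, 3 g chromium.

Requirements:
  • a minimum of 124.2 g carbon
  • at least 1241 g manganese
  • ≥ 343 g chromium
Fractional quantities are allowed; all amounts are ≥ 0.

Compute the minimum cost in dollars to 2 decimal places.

$9.03

Treat it as an LP. Let x1 = kg of stainless scrap, x2 = kg of ferromanganese, x3 = kg of scrap grade B, x4 = kg of scrap grade C.
Minimise 2.8x1 + 2.12x2 + 0.64x3 + 0.38x4 with:
  0.6x1 + 73.1x2 + 3.6x3 + 5.4x4 ≥ 124.2   (carbon)
  16x1 + 774x2 + 7x3 + 9x4 ≥ 1241   (manganese)
  175x1 + 1x2 + 1x3 + 3x4 ≥ 343   (chromium)
  x1, x2, x3, x4 ≥ 0.
The minimum-cost mix takes nothing from scrap grade B, scrap grade C — only stainless scrap, ferromanganese. The carbon and chromium requirements are met with equality.
Optimal quantities: stainless scrap = 1.95 kg, ferromanganese = 1.683 kg.
Total cost: 2.8·1.95 + 2.12·1.683 = 9.0280.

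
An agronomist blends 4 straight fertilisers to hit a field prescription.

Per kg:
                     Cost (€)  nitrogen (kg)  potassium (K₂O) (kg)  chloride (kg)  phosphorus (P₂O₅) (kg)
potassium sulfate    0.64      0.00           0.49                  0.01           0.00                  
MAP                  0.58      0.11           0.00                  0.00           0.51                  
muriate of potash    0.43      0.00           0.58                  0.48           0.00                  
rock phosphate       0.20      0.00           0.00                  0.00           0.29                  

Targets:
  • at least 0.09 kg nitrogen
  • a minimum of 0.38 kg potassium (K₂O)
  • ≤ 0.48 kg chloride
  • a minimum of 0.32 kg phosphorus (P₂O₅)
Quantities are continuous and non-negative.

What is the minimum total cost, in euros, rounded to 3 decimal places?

Set it up as a linear program. Let x1 = kg of potassium sulfate, x2 = kg of MAP, x3 = kg of muriate of potash, x4 = kg of rock phosphate.
Minimise 0.64x1 + 0.58x2 + 0.43x3 + 0.2x4 s.t.:
  0.11x2 ≥ 0.09   (nitrogen)
  0.49x1 + 0.58x3 ≥ 0.38   (potassium (K₂O))
  0.01x1 + 0.48x3 ≤ 0.48   (chloride)
  0.51x2 + 0.29x4 ≥ 0.32   (phosphorus (P₂O₅))
  x1, x2, x3, x4 ≥ 0.
At the optimum only MAP, muriate of potash are positive (potassium sulfate, rock phosphate = 0). Binding constraints: nitrogen and potassium (K₂O).
Solving gives x2 = 0.8182, x3 = 0.6552.
Hence cost = 0.58·0.8182 + 0.43·0.6552 = €0.75629.

€0.756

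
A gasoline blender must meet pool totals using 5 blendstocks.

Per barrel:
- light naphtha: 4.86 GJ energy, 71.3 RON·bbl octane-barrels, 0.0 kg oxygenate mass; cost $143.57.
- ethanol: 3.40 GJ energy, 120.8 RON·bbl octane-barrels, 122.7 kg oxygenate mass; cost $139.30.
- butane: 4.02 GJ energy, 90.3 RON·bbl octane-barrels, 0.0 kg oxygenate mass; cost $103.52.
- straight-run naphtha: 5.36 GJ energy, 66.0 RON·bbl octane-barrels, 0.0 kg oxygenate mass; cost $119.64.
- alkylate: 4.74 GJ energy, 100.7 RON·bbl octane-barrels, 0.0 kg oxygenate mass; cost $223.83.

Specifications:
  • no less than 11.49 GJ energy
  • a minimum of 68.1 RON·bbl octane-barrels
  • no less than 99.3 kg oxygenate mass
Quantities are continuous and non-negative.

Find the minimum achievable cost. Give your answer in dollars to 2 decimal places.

Treat it as an LP. Let x1 = barrels of light naphtha, x2 = barrels of ethanol, x3 = barrels of butane, x4 = barrels of straight-run naphtha, x5 = barrels of alkylate.
min 143.57x1 + 139.3x2 + 103.52x3 + 119.64x4 + 223.83x5 s.t.:
  4.86x1 + 3.4x2 + 4.02x3 + 5.36x4 + 4.74x5 ≥ 11.49   (energy)
  71.3x1 + 120.8x2 + 90.3x3 + 66x4 + 100.7x5 ≥ 68.1   (octane-barrels)
  122.7x2 ≥ 99.3   (oxygenate mass)
  x1, x2, x3, x4, x5 ≥ 0.
At the optimum only ethanol, straight-run naphtha are positive (light naphtha, butane, alkylate = 0). The energy and oxygenate mass requirements are met with equality.
That vertex is x2 = 0.80929, x4 = 1.6303.
Total cost: 139.3·0.80929 + 119.64·1.6303 = 307.7832.

$307.78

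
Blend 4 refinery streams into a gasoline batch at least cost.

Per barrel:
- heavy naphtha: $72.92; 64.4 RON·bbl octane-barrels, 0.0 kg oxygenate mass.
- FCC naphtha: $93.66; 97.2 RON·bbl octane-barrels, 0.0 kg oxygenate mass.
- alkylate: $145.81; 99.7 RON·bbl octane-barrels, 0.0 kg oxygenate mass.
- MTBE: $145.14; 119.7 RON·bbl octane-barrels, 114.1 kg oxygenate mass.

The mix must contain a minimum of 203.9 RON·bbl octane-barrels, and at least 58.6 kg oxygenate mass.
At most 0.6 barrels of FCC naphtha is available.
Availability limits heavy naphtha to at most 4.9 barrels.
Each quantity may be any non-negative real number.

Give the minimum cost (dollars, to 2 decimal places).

Set it up as a linear program. Let x1 = barrels of heavy naphtha, x2 = barrels of FCC naphtha, x3 = barrels of alkylate, x4 = barrels of MTBE.
Minimize 72.92x1 + 93.66x2 + 145.81x3 + 145.14x4 with:
  64.4x1 + 97.2x2 + 99.7x3 + 119.7x4 ≥ 203.9   (octane-barrels)
  114.1x4 ≥ 58.6   (oxygenate mass)
  x2 ≤ 0.6
  x1 ≤ 4.9
  x1, x2, x3, x4 ≥ 0.
The optimal basis is {heavy naphtha, FCC naphtha, MTBE}; alkylate drops out. The octane-barrels, oxygenate mass, the FCC naphtha cap requirements are met with equality.
That vertex is x1 = 1.306, x2 = 0.6, x4 = 0.5136.
Total cost: 72.92·1.306 + 93.66·0.6 + 145.14·0.5136 = 225.9734.

$225.97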